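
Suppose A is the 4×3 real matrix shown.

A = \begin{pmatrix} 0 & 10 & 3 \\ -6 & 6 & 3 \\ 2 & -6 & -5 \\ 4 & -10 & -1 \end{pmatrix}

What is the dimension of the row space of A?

Row reduce to echelon form.
Swap R1 ↔ R2
R3 ← R3 + (1/3)·R1: [0, -4, -4]
R4 ← R4 + (2/3)·R1: [0, -6, 1]
R3 ← R3 + (2/5)·R2: [0, 0, -14/5]
R4 ← R4 + (3/5)·R2: [0, 0, 14/5]
R4 ← R4 + R3: [0, 0, 0]
Echelon form has 3 nonzero rows, so rank(A) = 3.
The row space has dimension equal to the rank: 3.

3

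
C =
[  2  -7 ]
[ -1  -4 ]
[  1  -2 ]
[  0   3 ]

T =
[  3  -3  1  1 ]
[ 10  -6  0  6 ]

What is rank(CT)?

2

First compute CT:
[[-64,  36,   2, -40],
 [-43,  27,  -1, -25],
 [-17,   9,   1, -11],
 [ 30, -18,   0,  18]]
Now row reduce the product.
R2 ← R2 − (43/64)·R1: [0, 45/16, -75/32, 15/8]
R3 ← R3 − (17/64)·R1: [0, -9/16, 15/32, -3/8]
R4 ← R4 + (15/32)·R1: [0, -9/8, 15/16, -3/4]
R3 ← R3 + (1/5)·R2: [0, 0, 0, 0]
R4 ← R4 + (2/5)·R2: [0, 0, 0, 0]
2 nonzero rows, so rank(CT) = 2.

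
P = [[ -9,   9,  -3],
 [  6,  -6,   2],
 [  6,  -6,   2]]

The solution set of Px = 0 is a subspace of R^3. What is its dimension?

2

Row reduce to echelon form.
R2 ← R2 + (2/3)·R1: [0, 0, 0]
R3 ← R3 + (2/3)·R1: [0, 0, 0]
1 nonzero row, so rank(P) = 1.
P has 3 columns; by rank–nullity, nullity = 3 − 1 = 2.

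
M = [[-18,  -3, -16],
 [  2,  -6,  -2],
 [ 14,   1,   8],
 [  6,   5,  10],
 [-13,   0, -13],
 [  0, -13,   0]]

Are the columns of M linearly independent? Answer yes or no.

yes

Row reduce M to echelon form.
R2 ← R2 + (1/9)·R1: [0, -19/3, -34/9]
R3 ← R3 + (7/9)·R1: [0, -4/3, -40/9]
R4 ← R4 + (1/3)·R1: [0, 4, 14/3]
R5 ← R5 − (13/18)·R1: [0, 13/6, -13/9]
R3 ← R3 − (4/19)·R2: [0, 0, -208/57]
R4 ← R4 + (12/19)·R2: [0, 0, 130/57]
R5 ← R5 + (13/38)·R2: [0, 0, -52/19]
R6 ← R6 − (39/19)·R2: [0, 0, 442/57]
R4 ← R4 + (5/8)·R3: [0, 0, 0]
R5 ← R5 − (3/4)·R3: [0, 0, 0]
R6 ← R6 + (17/8)·R3: [0, 0, 0]
3 pivots among 3 columns.
Every column is a pivot column, so the columns are linearly independent.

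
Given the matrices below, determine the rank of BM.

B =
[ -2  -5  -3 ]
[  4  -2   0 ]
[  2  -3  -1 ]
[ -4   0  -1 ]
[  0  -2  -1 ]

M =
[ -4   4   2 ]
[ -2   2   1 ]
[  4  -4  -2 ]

First compute BM:
[[  6,  -6,  -3],
 [-12,  12,   6],
 [ -6,   6,   3],
 [ 12, -12,  -6],
 [  0,   0,   0]]
Now row reduce the product.
R2 ← R2 + (2)·R1: [0, 0, 0]
R3 ← R3 + R1: [0, 0, 0]
R4 ← R4 − (2)·R1: [0, 0, 0]
1 nonzero row, so rank(BM) = 1.

1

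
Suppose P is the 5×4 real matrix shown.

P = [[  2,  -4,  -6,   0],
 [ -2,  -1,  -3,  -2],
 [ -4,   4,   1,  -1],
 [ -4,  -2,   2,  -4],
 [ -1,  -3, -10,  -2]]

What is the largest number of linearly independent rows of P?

Row reduce to echelon form.
R2 ← R2 + R1: [0, -5, -9, -2]
R3 ← R3 + (2)·R1: [0, -4, -11, -1]
R4 ← R4 + (2)·R1: [0, -10, -10, -4]
R5 ← R5 + (1/2)·R1: [0, -5, -13, -2]
R3 ← R3 − (4/5)·R2: [0, 0, -19/5, 3/5]
R4 ← R4 − (2)·R2: [0, 0, 8, 0]
R5 ← R5 − R2: [0, 0, -4, 0]
R4 ← R4 + (40/19)·R3: [0, 0, 0, 24/19]
R5 ← R5 − (20/19)·R3: [0, 0, 0, -12/19]
R5 ← R5 + (1/2)·R4: [0, 0, 0, 0]
Echelon form has 4 nonzero rows, so rank(P) = 4.
The rank gives the maximum number of linearly independent rows: 4.

4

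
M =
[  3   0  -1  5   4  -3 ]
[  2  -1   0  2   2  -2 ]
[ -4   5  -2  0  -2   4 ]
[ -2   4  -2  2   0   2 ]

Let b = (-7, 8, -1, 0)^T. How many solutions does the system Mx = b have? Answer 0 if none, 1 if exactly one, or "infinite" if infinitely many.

0

Row reduce the augmented matrix [M | b].
R2 ← R2 − (2/3)·R1: [0, -1, 2/3, -4/3, -2/3, 0, 38/3]
R3 ← R3 + (4/3)·R1: [0, 5, -10/3, 20/3, 10/3, 0, -31/3]
R4 ← R4 + (2/3)·R1: [0, 4, -8/3, 16/3, 8/3, 0, -14/3]
R3 ← R3 + (5)·R2: [0, 0, 0, 0, 0, 0, 53]
R4 ← R4 + (4)·R2: [0, 0, 0, 0, 0, 0, 46]
R4 ← R4 − (46/53)·R3: [0, 0, 0, 0, 0, 0, 0]
The echelon form has 3 nonzero rows; the last pivot sits in the augmented column, so rank(M) = 2 but rank([M|b]) = 3.
Since the ranks differ, the system is inconsistent.
It has no solutions.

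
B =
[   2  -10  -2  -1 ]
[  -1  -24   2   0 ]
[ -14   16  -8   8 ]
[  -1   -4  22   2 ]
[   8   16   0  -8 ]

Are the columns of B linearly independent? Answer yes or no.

Row reduce B to echelon form.
R2 ← R2 + (1/2)·R1: [0, -29, 1, -1/2]
R3 ← R3 + (7)·R1: [0, -54, -22, 1]
R4 ← R4 + (1/2)·R1: [0, -9, 21, 3/2]
R5 ← R5 − (4)·R1: [0, 56, 8, -4]
R3 ← R3 − (54/29)·R2: [0, 0, -692/29, 56/29]
R4 ← R4 − (9/29)·R2: [0, 0, 600/29, 48/29]
R5 ← R5 + (56/29)·R2: [0, 0, 288/29, -144/29]
R4 ← R4 + (150/173)·R3: [0, 0, 0, 576/173]
R5 ← R5 + (72/173)·R3: [0, 0, 0, -720/173]
R5 ← R5 + (5/4)·R4: [0, 0, 0, 0]
4 pivots among 4 columns.
Every column is a pivot column, so the columns are linearly independent.

yes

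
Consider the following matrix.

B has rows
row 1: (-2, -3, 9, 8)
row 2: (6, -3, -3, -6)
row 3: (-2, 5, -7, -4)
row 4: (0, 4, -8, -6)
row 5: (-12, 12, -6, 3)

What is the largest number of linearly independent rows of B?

Row reduce to echelon form.
R2 ← R2 + (3)·R1: [0, -12, 24, 18]
R3 ← R3 − R1: [0, 8, -16, -12]
R5 ← R5 − (6)·R1: [0, 30, -60, -45]
R3 ← R3 + (2/3)·R2: [0, 0, 0, 0]
R4 ← R4 + (1/3)·R2: [0, 0, 0, 0]
R5 ← R5 + (5/2)·R2: [0, 0, 0, 0]
Echelon form has 2 nonzero rows, so rank(B) = 2.
The rank gives the maximum number of linearly independent rows: 2.

2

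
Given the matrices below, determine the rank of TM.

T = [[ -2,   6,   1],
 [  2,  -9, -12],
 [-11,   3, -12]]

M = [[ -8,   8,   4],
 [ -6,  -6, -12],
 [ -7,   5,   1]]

First compute TM:
[[-27, -47, -79],
 [122,  10, 104],
 [154, -166, -92]]
Now row reduce the product.
R2 ← R2 + (122/27)·R1: [0, -5464/27, -6830/27]
R3 ← R3 + (154/27)·R1: [0, -11720/27, -14650/27]
R3 ← R3 − (1465/683)·R2: [0, 0, 0]
2 nonzero rows, so rank(TM) = 2.

2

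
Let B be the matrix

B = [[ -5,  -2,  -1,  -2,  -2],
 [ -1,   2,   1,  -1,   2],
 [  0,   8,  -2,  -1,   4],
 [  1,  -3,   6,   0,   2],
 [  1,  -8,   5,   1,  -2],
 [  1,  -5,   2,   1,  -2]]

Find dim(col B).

Row reduce to echelon form.
R2 ← R2 − (1/5)·R1: [0, 12/5, 6/5, -3/5, 12/5]
R4 ← R4 + (1/5)·R1: [0, -17/5, 29/5, -2/5, 8/5]
R5 ← R5 + (1/5)·R1: [0, -42/5, 24/5, 3/5, -12/5]
R6 ← R6 + (1/5)·R1: [0, -27/5, 9/5, 3/5, -12/5]
R3 ← R3 − (10/3)·R2: [0, 0, -6, 1, -4]
R4 ← R4 + (17/12)·R2: [0, 0, 15/2, -5/4, 5]
R5 ← R5 + (7/2)·R2: [0, 0, 9, -3/2, 6]
R6 ← R6 + (9/4)·R2: [0, 0, 9/2, -3/4, 3]
R4 ← R4 + (5/4)·R3: [0, 0, 0, 0, 0]
R5 ← R5 + (3/2)·R3: [0, 0, 0, 0, 0]
R6 ← R6 + (3/4)·R3: [0, 0, 0, 0, 0]
Echelon form has 3 nonzero rows, so rank(B) = 3.
The column space has dimension equal to the rank: 3.

3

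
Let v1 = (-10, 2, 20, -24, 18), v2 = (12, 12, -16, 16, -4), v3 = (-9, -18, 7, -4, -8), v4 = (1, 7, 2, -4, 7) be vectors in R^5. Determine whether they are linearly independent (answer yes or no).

no

Form the matrix with these vectors as rows and row reduce.
R2 ← R2 + (6/5)·R1: [0, 72/5, 8, -64/5, 88/5]
R3 ← R3 − (9/10)·R1: [0, -99/5, -11, 88/5, -121/5]
R4 ← R4 + (1/10)·R1: [0, 36/5, 4, -32/5, 44/5]
R3 ← R3 + (11/8)·R2: [0, 0, 0, 0, 0]
R4 ← R4 − (1/2)·R2: [0, 0, 0, 0, 0]
2 nonzero rows, so the 4 vectors span a space of dimension 2.
Since 2 < 4, the vectors are linearly dependent.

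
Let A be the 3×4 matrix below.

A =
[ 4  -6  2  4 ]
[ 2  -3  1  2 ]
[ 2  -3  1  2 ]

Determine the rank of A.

1

Row reduce to echelon form.
R2 ← R2 − (1/2)·R1: [0, 0, 0, 0]
R3 ← R3 − (1/2)·R1: [0, 0, 0, 0]
Echelon form has 1 nonzero row, so rank(A) = 1.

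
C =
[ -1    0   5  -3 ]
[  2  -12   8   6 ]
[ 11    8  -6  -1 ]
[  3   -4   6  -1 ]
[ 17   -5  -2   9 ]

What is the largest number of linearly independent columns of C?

4

Row reduce to echelon form.
R2 ← R2 + (2)·R1: [0, -12, 18, 0]
R3 ← R3 + (11)·R1: [0, 8, 49, -34]
R4 ← R4 + (3)·R1: [0, -4, 21, -10]
R5 ← R5 + (17)·R1: [0, -5, 83, -42]
R3 ← R3 + (2/3)·R2: [0, 0, 61, -34]
R4 ← R4 − (1/3)·R2: [0, 0, 15, -10]
R5 ← R5 − (5/12)·R2: [0, 0, 151/2, -42]
R4 ← R4 − (15/61)·R3: [0, 0, 0, -100/61]
R5 ← R5 − (151/122)·R3: [0, 0, 0, 5/61]
R5 ← R5 + (1/20)·R4: [0, 0, 0, 0]
Echelon form has 4 nonzero rows, so rank(C) = 4.
The rank gives the maximum number of linearly independent columns: 4.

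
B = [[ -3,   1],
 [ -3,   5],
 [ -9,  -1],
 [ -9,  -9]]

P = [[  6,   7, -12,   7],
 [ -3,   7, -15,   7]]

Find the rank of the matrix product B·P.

First compute BP:
[[-21, -14,  21, -14],
 [-33,  14, -39,  14],
 [-51, -70, 123, -70],
 [-27, -126, 243, -126]]
Now row reduce the product.
R2 ← R2 − (11/7)·R1: [0, 36, -72, 36]
R3 ← R3 − (17/7)·R1: [0, -36, 72, -36]
R4 ← R4 − (9/7)·R1: [0, -108, 216, -108]
R3 ← R3 + R2: [0, 0, 0, 0]
R4 ← R4 + (3)·R2: [0, 0, 0, 0]
2 nonzero rows, so rank(BP) = 2.

2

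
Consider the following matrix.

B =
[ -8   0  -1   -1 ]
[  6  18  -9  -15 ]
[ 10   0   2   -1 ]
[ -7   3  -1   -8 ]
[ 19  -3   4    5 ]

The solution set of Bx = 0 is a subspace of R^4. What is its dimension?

1

Row reduce to echelon form.
R2 ← R2 + (3/4)·R1: [0, 18, -39/4, -63/4]
R3 ← R3 + (5/4)·R1: [0, 0, 3/4, -9/4]
R4 ← R4 − (7/8)·R1: [0, 3, -1/8, -57/8]
R5 ← R5 + (19/8)·R1: [0, -3, 13/8, 21/8]
R4 ← R4 − (1/6)·R2: [0, 0, 3/2, -9/2]
R5 ← R5 + (1/6)·R2: [0, 0, 0, 0]
R4 ← R4 − (2)·R3: [0, 0, 0, 0]
3 nonzero rows, so rank(B) = 3.
B has 4 columns; by rank–nullity, nullity = 4 − 3 = 1.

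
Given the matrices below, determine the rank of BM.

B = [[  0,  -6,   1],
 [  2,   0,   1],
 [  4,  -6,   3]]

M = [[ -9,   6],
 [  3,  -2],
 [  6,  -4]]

1

First compute BM:
[[-12,   8],
 [-12,   8],
 [-36,  24]]
Now row reduce the product.
R2 ← R2 − R1: [0, 0]
R3 ← R3 − (3)·R1: [0, 0]
1 nonzero row, so rank(BM) = 1.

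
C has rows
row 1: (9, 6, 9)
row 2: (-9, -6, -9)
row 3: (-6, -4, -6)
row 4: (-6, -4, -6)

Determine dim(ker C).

2

Row reduce to echelon form.
R2 ← R2 + R1: [0, 0, 0]
R3 ← R3 + (2/3)·R1: [0, 0, 0]
R4 ← R4 + (2/3)·R1: [0, 0, 0]
1 nonzero row, so rank(C) = 1.
C has 3 columns; by rank–nullity, nullity = 3 − 1 = 2.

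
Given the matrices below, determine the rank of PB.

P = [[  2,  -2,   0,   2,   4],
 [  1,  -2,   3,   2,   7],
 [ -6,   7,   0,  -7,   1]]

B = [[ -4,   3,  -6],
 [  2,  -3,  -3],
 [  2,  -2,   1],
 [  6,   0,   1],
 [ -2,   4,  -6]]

3

First compute PB:
[[ -8,  28, -28],
 [ -4,  31, -37],
 [ -6, -35,   2]]
Now row reduce the product.
R2 ← R2 − (1/2)·R1: [0, 17, -23]
R3 ← R3 − (3/4)·R1: [0, -56, 23]
R3 ← R3 + (56/17)·R2: [0, 0, -897/17]
3 nonzero rows, so rank(PB) = 3.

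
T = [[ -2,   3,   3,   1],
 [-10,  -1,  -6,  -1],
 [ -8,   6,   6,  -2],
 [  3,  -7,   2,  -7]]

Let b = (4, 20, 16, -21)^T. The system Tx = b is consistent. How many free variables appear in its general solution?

0

Row reduce the augmented matrix [T | b].
R2 ← R2 − (5)·R1: [0, -16, -21, -6, 0]
R3 ← R3 − (4)·R1: [0, -6, -6, -6, 0]
R4 ← R4 + (3/2)·R1: [0, -5/2, 13/2, -11/2, -15]
R3 ← R3 − (3/8)·R2: [0, 0, 15/8, -15/4, 0]
R4 ← R4 − (5/32)·R2: [0, 0, 313/32, -73/16, -15]
R4 ← R4 − (313/60)·R3: [0, 0, 0, 15, -15]
The echelon form has 4 nonzero rows, and every pivot lies in the first 4 columns, so rank(T) = rank([T|b]) = 4.
The system is consistent.
Free variables = (unknowns) − (rank) = 4 − 4 = 0.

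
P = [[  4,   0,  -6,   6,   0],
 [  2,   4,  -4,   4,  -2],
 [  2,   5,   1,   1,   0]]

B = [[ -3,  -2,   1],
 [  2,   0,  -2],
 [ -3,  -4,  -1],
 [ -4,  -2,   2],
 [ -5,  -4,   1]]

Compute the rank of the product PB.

First compute PB:
[[-18,   4,  22],
 [  8,  12,   4],
 [ -3, -10,  -7]]
Now row reduce the product.
R2 ← R2 + (4/9)·R1: [0, 124/9, 124/9]
R3 ← R3 − (1/6)·R1: [0, -32/3, -32/3]
R3 ← R3 + (24/31)·R2: [0, 0, 0]
2 nonzero rows, so rank(PB) = 2.

2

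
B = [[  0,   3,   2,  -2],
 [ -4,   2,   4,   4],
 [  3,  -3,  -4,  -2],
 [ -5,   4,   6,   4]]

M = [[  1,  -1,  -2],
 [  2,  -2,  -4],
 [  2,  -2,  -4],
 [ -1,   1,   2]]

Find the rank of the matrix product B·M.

First compute BM:
[[ 12, -12, -24],
 [  4,  -4,  -8],
 [ -9,   9,  18],
 [ 11, -11, -22]]
Now row reduce the product.
R2 ← R2 − (1/3)·R1: [0, 0, 0]
R3 ← R3 + (3/4)·R1: [0, 0, 0]
R4 ← R4 − (11/12)·R1: [0, 0, 0]
1 nonzero row, so rank(BM) = 1.

1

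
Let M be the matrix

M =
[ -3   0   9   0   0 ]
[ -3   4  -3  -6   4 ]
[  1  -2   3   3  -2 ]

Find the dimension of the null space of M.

Row reduce to echelon form.
R2 ← R2 − R1: [0, 4, -12, -6, 4]
R3 ← R3 + (1/3)·R1: [0, -2, 6, 3, -2]
R3 ← R3 + (1/2)·R2: [0, 0, 0, 0, 0]
2 nonzero rows, so rank(M) = 2.
M has 5 columns; by rank–nullity, nullity = 5 − 2 = 3.

3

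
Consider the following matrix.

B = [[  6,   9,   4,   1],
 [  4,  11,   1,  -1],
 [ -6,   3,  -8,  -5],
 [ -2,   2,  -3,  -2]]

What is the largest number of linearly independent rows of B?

Row reduce to echelon form.
R2 ← R2 − (2/3)·R1: [0, 5, -5/3, -5/3]
R3 ← R3 + R1: [0, 12, -4, -4]
R4 ← R4 + (1/3)·R1: [0, 5, -5/3, -5/3]
R3 ← R3 − (12/5)·R2: [0, 0, 0, 0]
R4 ← R4 − R2: [0, 0, 0, 0]
Echelon form has 2 nonzero rows, so rank(B) = 2.
The rank gives the maximum number of linearly independent rows: 2.

2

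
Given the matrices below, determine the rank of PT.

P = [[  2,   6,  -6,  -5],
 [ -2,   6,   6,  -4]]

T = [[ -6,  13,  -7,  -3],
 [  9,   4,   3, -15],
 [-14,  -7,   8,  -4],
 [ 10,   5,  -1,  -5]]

2

First compute PT:
[[ 76,  67, -39, -47],
 [-58, -64,  84, -88]]
Now row reduce the product.
R2 ← R2 + (29/38)·R1: [0, -489/38, 2061/38, -4707/38]
2 nonzero rows, so rank(PT) = 2.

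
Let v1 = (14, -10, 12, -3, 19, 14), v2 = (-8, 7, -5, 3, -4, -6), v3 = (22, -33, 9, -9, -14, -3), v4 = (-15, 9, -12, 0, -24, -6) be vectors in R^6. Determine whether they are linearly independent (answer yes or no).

Form the matrix with these vectors as rows and row reduce.
R2 ← R2 + (4/7)·R1: [0, 9/7, 13/7, 9/7, 48/7, 2]
R3 ← R3 − (11/7)·R1: [0, -121/7, -69/7, -30/7, -307/7, -25]
R4 ← R4 + (15/14)·R1: [0, -12/7, 6/7, -45/14, -51/14, 9]
R3 ← R3 + (121/9)·R2: [0, 0, 136/9, 13, 145/3, 17/9]
R4 ← R4 + (4/3)·R2: [0, 0, 10/3, -3/2, 11/2, 35/3]
R4 ← R4 − (15/68)·R3: [0, 0, 0, -297/68, -351/68, 45/4]
4 nonzero rows, so the 4 vectors span a space of dimension 4.
Since 4 = 4, the vectors are linearly independent.

yes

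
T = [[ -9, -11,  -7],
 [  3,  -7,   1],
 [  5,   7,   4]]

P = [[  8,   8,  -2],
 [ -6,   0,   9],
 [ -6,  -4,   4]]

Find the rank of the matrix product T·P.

First compute TP:
[[ 36, -44, -109],
 [ 60,  20, -65],
 [-26,  24,  69]]
Now row reduce the product.
R2 ← R2 − (5/3)·R1: [0, 280/3, 350/3]
R3 ← R3 + (13/18)·R1: [0, -70/9, -175/18]
R3 ← R3 + (1/12)·R2: [0, 0, 0]
2 nonzero rows, so rank(TP) = 2.

2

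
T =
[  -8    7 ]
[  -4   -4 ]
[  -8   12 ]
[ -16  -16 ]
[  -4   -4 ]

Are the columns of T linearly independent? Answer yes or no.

Row reduce T to echelon form.
R2 ← R2 − (1/2)·R1: [0, -15/2]
R3 ← R3 − R1: [0, 5]
R4 ← R4 − (2)·R1: [0, -30]
R5 ← R5 − (1/2)·R1: [0, -15/2]
R3 ← R3 + (2/3)·R2: [0, 0]
R4 ← R4 − (4)·R2: [0, 0]
R5 ← R5 − R2: [0, 0]
2 pivots among 2 columns.
Every column is a pivot column, so the columns are linearly independent.

yes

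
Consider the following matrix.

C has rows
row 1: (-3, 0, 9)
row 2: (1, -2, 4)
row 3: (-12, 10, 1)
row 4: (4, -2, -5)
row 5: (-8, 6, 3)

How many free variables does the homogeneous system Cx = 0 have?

1

Row reduce to echelon form.
R2 ← R2 + (1/3)·R1: [0, -2, 7]
R3 ← R3 − (4)·R1: [0, 10, -35]
R4 ← R4 + (4/3)·R1: [0, -2, 7]
R5 ← R5 − (8/3)·R1: [0, 6, -21]
R3 ← R3 + (5)·R2: [0, 0, 0]
R4 ← R4 − R2: [0, 0, 0]
R5 ← R5 + (3)·R2: [0, 0, 0]
2 nonzero rows, so rank(C) = 2.
C has 3 columns; by rank–nullity, nullity = 3 − 2 = 1.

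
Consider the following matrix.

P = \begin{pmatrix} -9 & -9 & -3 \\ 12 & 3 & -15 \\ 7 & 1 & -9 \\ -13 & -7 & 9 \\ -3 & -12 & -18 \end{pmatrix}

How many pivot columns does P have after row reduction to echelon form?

Row reduce to echelon form.
R2 ← R2 + (4/3)·R1: [0, -9, -19]
R3 ← R3 + (7/9)·R1: [0, -6, -34/3]
R4 ← R4 − (13/9)·R1: [0, 6, 40/3]
R5 ← R5 − (1/3)·R1: [0, -9, -17]
R3 ← R3 − (2/3)·R2: [0, 0, 4/3]
R4 ← R4 + (2/3)·R2: [0, 0, 2/3]
R5 ← R5 − R2: [0, 0, 2]
R4 ← R4 − (1/2)·R3: [0, 0, 0]
R5 ← R5 − (3/2)·R3: [0, 0, 0]
Echelon form has 3 nonzero rows, so rank(P) = 3.
Each nonzero row contributes one pivot column: 3 pivot columns.

3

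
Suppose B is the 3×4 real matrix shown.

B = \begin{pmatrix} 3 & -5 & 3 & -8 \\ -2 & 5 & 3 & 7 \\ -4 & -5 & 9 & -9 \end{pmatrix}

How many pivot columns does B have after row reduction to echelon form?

3

Row reduce to echelon form.
R2 ← R2 + (2/3)·R1: [0, 5/3, 5, 5/3]
R3 ← R3 + (4/3)·R1: [0, -35/3, 13, -59/3]
R3 ← R3 + (7)·R2: [0, 0, 48, -8]
Echelon form has 3 nonzero rows, so rank(B) = 3.
Each nonzero row contributes one pivot column: 3 pivot columns.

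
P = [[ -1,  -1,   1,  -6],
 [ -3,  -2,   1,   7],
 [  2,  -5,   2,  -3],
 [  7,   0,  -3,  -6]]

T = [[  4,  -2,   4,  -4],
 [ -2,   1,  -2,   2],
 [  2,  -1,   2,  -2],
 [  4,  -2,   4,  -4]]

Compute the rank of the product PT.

First compute PT:
[[-24,  12, -24,  24],
 [ 22, -11,  22, -22],
 [ 10,  -5,  10, -10],
 [ -2,   1,  -2,   2]]
Now row reduce the product.
R2 ← R2 + (11/12)·R1: [0, 0, 0, 0]
R3 ← R3 + (5/12)·R1: [0, 0, 0, 0]
R4 ← R4 − (1/12)·R1: [0, 0, 0, 0]
1 nonzero row, so rank(PT) = 1.

1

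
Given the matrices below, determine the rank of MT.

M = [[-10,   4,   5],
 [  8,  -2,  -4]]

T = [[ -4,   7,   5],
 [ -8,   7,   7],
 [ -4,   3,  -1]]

2

First compute MT:
[[-12, -27, -27],
 [  0,  30,  30]]
Now row reduce the product.
2 nonzero rows, so rank(MT) = 2.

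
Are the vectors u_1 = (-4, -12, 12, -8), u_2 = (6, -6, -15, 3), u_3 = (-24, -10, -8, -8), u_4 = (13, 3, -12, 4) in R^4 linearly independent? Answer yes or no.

yes

Form the matrix with these vectors as rows and row reduce.
R2 ← R2 + (3/2)·R1: [0, -24, 3, -9]
R3 ← R3 − (6)·R1: [0, 62, -80, 40]
R4 ← R4 + (13/4)·R1: [0, -36, 27, -22]
R3 ← R3 + (31/12)·R2: [0, 0, -289/4, 67/4]
R4 ← R4 − (3/2)·R2: [0, 0, 45/2, -17/2]
R4 ← R4 + (90/289)·R3: [0, 0, 0, -949/289]
4 nonzero rows, so the 4 vectors span a space of dimension 4.
Since 4 = 4, the vectors are linearly independent.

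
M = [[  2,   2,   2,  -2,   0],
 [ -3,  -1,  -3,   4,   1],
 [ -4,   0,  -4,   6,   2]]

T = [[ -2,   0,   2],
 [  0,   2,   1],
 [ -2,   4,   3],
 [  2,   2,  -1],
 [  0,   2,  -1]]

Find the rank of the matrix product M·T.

2

First compute MT:
[[-12,   8,  14],
 [ 20,  -4, -21],
 [ 28,   0, -28]]
Now row reduce the product.
R2 ← R2 + (5/3)·R1: [0, 28/3, 7/3]
R3 ← R3 + (7/3)·R1: [0, 56/3, 14/3]
R3 ← R3 − (2)·R2: [0, 0, 0]
2 nonzero rows, so rank(MT) = 2.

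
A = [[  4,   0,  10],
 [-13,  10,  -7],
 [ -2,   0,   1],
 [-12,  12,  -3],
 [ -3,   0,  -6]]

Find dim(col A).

3

Row reduce to echelon form.
R2 ← R2 + (13/4)·R1: [0, 10, 51/2]
R3 ← R3 + (1/2)·R1: [0, 0, 6]
R4 ← R4 + (3)·R1: [0, 12, 27]
R5 ← R5 + (3/4)·R1: [0, 0, 3/2]
R4 ← R4 − (6/5)·R2: [0, 0, -18/5]
R4 ← R4 + (3/5)·R3: [0, 0, 0]
R5 ← R5 − (1/4)·R3: [0, 0, 0]
Echelon form has 3 nonzero rows, so rank(A) = 3.
The column space has dimension equal to the rank: 3.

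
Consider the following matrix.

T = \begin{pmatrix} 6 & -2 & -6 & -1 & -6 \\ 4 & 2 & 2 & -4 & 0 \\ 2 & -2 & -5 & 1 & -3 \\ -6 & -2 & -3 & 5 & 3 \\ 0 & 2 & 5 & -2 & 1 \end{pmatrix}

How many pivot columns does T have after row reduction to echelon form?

Row reduce to echelon form.
R2 ← R2 − (2/3)·R1: [0, 10/3, 6, -10/3, 4]
R3 ← R3 − (1/3)·R1: [0, -4/3, -3, 4/3, -1]
R4 ← R4 + R1: [0, -4, -9, 4, -3]
R3 ← R3 + (2/5)·R2: [0, 0, -3/5, 0, 3/5]
R4 ← R4 + (6/5)·R2: [0, 0, -9/5, 0, 9/5]
R5 ← R5 − (3/5)·R2: [0, 0, 7/5, 0, -7/5]
R4 ← R4 − (3)·R3: [0, 0, 0, 0, 0]
R5 ← R5 + (7/3)·R3: [0, 0, 0, 0, 0]
Echelon form has 3 nonzero rows, so rank(T) = 3.
Each nonzero row contributes one pivot column: 3 pivot columns.

3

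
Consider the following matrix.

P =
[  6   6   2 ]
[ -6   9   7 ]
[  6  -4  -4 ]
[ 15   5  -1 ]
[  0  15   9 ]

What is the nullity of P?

Row reduce to echelon form.
R2 ← R2 + R1: [0, 15, 9]
R3 ← R3 − R1: [0, -10, -6]
R4 ← R4 − (5/2)·R1: [0, -10, -6]
R3 ← R3 + (2/3)·R2: [0, 0, 0]
R4 ← R4 + (2/3)·R2: [0, 0, 0]
R5 ← R5 − R2: [0, 0, 0]
2 nonzero rows, so rank(P) = 2.
P has 3 columns; by rank–nullity, nullity = 3 − 2 = 1.

1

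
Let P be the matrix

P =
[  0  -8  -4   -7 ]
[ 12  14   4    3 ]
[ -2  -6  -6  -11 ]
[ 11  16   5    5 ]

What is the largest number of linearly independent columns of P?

3

Row reduce to echelon form.
Swap R1 ↔ R2
R3 ← R3 + (1/6)·R1: [0, -11/3, -16/3, -21/2]
R4 ← R4 − (11/12)·R1: [0, 19/6, 4/3, 9/4]
R3 ← R3 − (11/24)·R2: [0, 0, -7/2, -175/24]
R4 ← R4 + (19/48)·R2: [0, 0, -1/4, -25/48]
R4 ← R4 − (1/14)·R3: [0, 0, 0, 0]
Echelon form has 3 nonzero rows, so rank(P) = 3.
The rank gives the maximum number of linearly independent columns: 3.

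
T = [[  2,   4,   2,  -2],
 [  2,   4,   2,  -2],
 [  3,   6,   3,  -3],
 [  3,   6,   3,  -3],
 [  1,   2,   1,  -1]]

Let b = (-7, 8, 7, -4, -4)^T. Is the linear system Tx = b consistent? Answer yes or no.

Row reduce the augmented matrix [T | b].
R2 ← R2 − R1: [0, 0, 0, 0, 15]
R3 ← R3 − (3/2)·R1: [0, 0, 0, 0, 35/2]
R4 ← R4 − (3/2)·R1: [0, 0, 0, 0, 13/2]
R5 ← R5 − (1/2)·R1: [0, 0, 0, 0, -1/2]
R3 ← R3 − (7/6)·R2: [0, 0, 0, 0, 0]
R4 ← R4 − (13/30)·R2: [0, 0, 0, 0, 0]
R5 ← R5 + (1/30)·R2: [0, 0, 0, 0, 0]
The echelon form has 2 nonzero rows; the last pivot sits in the augmented column, so rank(T) = 1 but rank([T|b]) = 2.
Since the ranks differ, the system is inconsistent.

no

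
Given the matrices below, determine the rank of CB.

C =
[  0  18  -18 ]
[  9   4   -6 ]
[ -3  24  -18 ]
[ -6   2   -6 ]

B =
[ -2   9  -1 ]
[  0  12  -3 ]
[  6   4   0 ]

3

First compute CB:
[[-108, 144, -54],
 [-54, 105, -21],
 [-102, 189, -69],
 [-24, -54,   0]]
Now row reduce the product.
R2 ← R2 − (1/2)·R1: [0, 33, 6]
R3 ← R3 − (17/18)·R1: [0, 53, -18]
R4 ← R4 − (2/9)·R1: [0, -86, 12]
R3 ← R3 − (53/33)·R2: [0, 0, -304/11]
R4 ← R4 + (86/33)·R2: [0, 0, 304/11]
R4 ← R4 + R3: [0, 0, 0]
3 nonzero rows, so rank(CB) = 3.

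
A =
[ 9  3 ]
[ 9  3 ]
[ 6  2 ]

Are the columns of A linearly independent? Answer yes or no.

no

Row reduce A to echelon form.
R2 ← R2 − R1: [0, 0]
R3 ← R3 − (2/3)·R1: [0, 0]
1 pivot among 2 columns.
Only 1 < 2 pivot columns, so the columns are linearly dependent.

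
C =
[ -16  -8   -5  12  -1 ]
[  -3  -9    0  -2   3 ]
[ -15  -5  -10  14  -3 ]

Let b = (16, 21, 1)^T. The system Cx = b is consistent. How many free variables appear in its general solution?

2

Row reduce the augmented matrix [C | b].
R2 ← R2 − (3/16)·R1: [0, -15/2, 15/16, -17/4, 51/16, 18]
R3 ← R3 − (15/16)·R1: [0, 5/2, -85/16, 11/4, -33/16, -14]
R3 ← R3 + (1/3)·R2: [0, 0, -5, 4/3, -1, -8]
The echelon form has 3 nonzero rows, and every pivot lies in the first 5 columns, so rank(C) = rank([C|b]) = 3.
The system is consistent.
Free variables = (unknowns) − (rank) = 5 − 3 = 2.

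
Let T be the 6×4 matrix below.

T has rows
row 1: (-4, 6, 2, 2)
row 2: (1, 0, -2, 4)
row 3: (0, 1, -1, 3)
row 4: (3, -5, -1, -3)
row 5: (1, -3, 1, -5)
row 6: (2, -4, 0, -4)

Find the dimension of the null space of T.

2

Row reduce to echelon form.
R2 ← R2 + (1/4)·R1: [0, 3/2, -3/2, 9/2]
R4 ← R4 + (3/4)·R1: [0, -1/2, 1/2, -3/2]
R5 ← R5 + (1/4)·R1: [0, -3/2, 3/2, -9/2]
R6 ← R6 + (1/2)·R1: [0, -1, 1, -3]
R3 ← R3 − (2/3)·R2: [0, 0, 0, 0]
R4 ← R4 + (1/3)·R2: [0, 0, 0, 0]
R5 ← R5 + R2: [0, 0, 0, 0]
R6 ← R6 + (2/3)·R2: [0, 0, 0, 0]
2 nonzero rows, so rank(T) = 2.
T has 4 columns; by rank–nullity, nullity = 4 − 2 = 2.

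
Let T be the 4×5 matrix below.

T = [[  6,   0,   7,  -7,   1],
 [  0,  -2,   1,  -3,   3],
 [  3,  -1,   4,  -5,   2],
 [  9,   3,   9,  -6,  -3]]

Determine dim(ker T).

3

Row reduce to echelon form.
R3 ← R3 − (1/2)·R1: [0, -1, 1/2, -3/2, 3/2]
R4 ← R4 − (3/2)·R1: [0, 3, -3/2, 9/2, -9/2]
R3 ← R3 − (1/2)·R2: [0, 0, 0, 0, 0]
R4 ← R4 + (3/2)·R2: [0, 0, 0, 0, 0]
2 nonzero rows, so rank(T) = 2.
T has 5 columns; by rank–nullity, nullity = 5 − 2 = 3.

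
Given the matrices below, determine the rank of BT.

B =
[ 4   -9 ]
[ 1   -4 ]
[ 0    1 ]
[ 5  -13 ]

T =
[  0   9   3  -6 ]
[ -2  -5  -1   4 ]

First compute BT:
[[ 18,  81,  21, -60],
 [  8,  29,   7, -22],
 [ -2,  -5,  -1,   4],
 [ 26, 110,  28, -82]]
Now row reduce the product.
R2 ← R2 − (4/9)·R1: [0, -7, -7/3, 14/3]
R3 ← R3 + (1/9)·R1: [0, 4, 4/3, -8/3]
R4 ← R4 − (13/9)·R1: [0, -7, -7/3, 14/3]
R3 ← R3 + (4/7)·R2: [0, 0, 0, 0]
R4 ← R4 − R2: [0, 0, 0, 0]
2 nonzero rows, so rank(BT) = 2.

2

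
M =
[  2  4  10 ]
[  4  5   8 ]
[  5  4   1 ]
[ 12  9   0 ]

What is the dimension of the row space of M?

Row reduce to echelon form.
R2 ← R2 − (2)·R1: [0, -3, -12]
R3 ← R3 − (5/2)·R1: [0, -6, -24]
R4 ← R4 − (6)·R1: [0, -15, -60]
R3 ← R3 − (2)·R2: [0, 0, 0]
R4 ← R4 − (5)·R2: [0, 0, 0]
Echelon form has 2 nonzero rows, so rank(M) = 2.
The row space has dimension equal to the rank: 2.

2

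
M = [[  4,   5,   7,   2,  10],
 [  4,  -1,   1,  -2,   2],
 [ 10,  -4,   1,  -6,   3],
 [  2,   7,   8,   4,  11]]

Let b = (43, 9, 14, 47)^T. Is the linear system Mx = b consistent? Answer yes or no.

Row reduce the augmented matrix [M | b].
R2 ← R2 − R1: [0, -6, -6, -4, -8, -34]
R3 ← R3 − (5/2)·R1: [0, -33/2, -33/2, -11, -22, -187/2]
R4 ← R4 − (1/2)·R1: [0, 9/2, 9/2, 3, 6, 51/2]
R3 ← R3 − (11/4)·R2: [0, 0, 0, 0, 0, 0]
R4 ← R4 + (3/4)·R2: [0, 0, 0, 0, 0, 0]
The echelon form has 2 nonzero rows, and every pivot lies in the first 5 columns, so rank(M) = rank([M|b]) = 2.
The system is consistent.

yes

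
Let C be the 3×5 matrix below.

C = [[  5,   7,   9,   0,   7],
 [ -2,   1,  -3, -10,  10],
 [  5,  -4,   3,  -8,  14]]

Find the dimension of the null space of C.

Row reduce to echelon form.
R2 ← R2 + (2/5)·R1: [0, 19/5, 3/5, -10, 64/5]
R3 ← R3 − R1: [0, -11, -6, -8, 7]
R3 ← R3 + (55/19)·R2: [0, 0, -81/19, -702/19, 837/19]
3 nonzero rows, so rank(C) = 3.
C has 5 columns; by rank–nullity, nullity = 5 − 3 = 2.

2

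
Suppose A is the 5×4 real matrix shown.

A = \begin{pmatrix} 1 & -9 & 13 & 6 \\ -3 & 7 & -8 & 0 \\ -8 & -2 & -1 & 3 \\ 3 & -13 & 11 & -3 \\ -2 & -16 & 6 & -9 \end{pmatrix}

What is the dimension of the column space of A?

Row reduce to echelon form.
R2 ← R2 + (3)·R1: [0, -20, 31, 18]
R3 ← R3 + (8)·R1: [0, -74, 103, 51]
R4 ← R4 − (3)·R1: [0, 14, -28, -21]
R5 ← R5 + (2)·R1: [0, -34, 32, 3]
R3 ← R3 − (37/10)·R2: [0, 0, -117/10, -78/5]
R4 ← R4 + (7/10)·R2: [0, 0, -63/10, -42/5]
R5 ← R5 − (17/10)·R2: [0, 0, -207/10, -138/5]
R4 ← R4 − (7/13)·R3: [0, 0, 0, 0]
R5 ← R5 − (23/13)·R3: [0, 0, 0, 0]
Echelon form has 3 nonzero rows, so rank(A) = 3.
The column space has dimension equal to the rank: 3.

3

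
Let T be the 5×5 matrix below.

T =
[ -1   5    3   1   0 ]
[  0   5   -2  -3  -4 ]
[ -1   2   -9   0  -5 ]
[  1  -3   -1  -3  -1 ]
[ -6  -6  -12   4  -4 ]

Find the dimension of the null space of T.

0

Row reduce to echelon form.
R3 ← R3 − R1: [0, -3, -12, -1, -5]
R4 ← R4 + R1: [0, 2, 2, -2, -1]
R5 ← R5 − (6)·R1: [0, -36, -30, -2, -4]
R3 ← R3 + (3/5)·R2: [0, 0, -66/5, -14/5, -37/5]
R4 ← R4 − (2/5)·R2: [0, 0, 14/5, -4/5, 3/5]
R5 ← R5 + (36/5)·R2: [0, 0, -222/5, -118/5, -164/5]
R4 ← R4 + (7/33)·R3: [0, 0, 0, -46/33, -32/33]
R5 ← R5 − (37/11)·R3: [0, 0, 0, -156/11, -87/11]
R5 ← R5 − (234/23)·R4: [0, 0, 0, 0, 45/23]
5 nonzero rows, so rank(T) = 5.
T has 5 columns; by rank–nullity, nullity = 5 − 5 = 0.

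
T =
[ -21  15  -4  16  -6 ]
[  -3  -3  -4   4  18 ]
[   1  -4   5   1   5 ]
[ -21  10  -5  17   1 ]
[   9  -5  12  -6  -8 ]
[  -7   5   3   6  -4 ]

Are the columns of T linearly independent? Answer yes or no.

no

Row reduce T to echelon form.
R2 ← R2 − (1/7)·R1: [0, -36/7, -24/7, 12/7, 132/7]
R3 ← R3 + (1/21)·R1: [0, -23/7, 101/21, 37/21, 33/7]
R4 ← R4 − R1: [0, -5, -1, 1, 7]
R5 ← R5 + (3/7)·R1: [0, 10/7, 72/7, 6/7, -74/7]
R6 ← R6 − (1/3)·R1: [0, 0, 13/3, 2/3, -2]
R3 ← R3 − (23/36)·R2: [0, 0, 7, 2/3, -22/3]
R4 ← R4 − (35/36)·R2: [0, 0, 7/3, -2/3, -34/3]
R5 ← R5 + (5/18)·R2: [0, 0, 28/3, 4/3, -16/3]
R4 ← R4 − (1/3)·R3: [0, 0, 0, -8/9, -80/9]
R5 ← R5 − (4/3)·R3: [0, 0, 0, 4/9, 40/9]
R6 ← R6 − (13/21)·R3: [0, 0, 0, 16/63, 160/63]
R5 ← R5 + (1/2)·R4: [0, 0, 0, 0, 0]
R6 ← R6 + (2/7)·R4: [0, 0, 0, 0, 0]
4 pivots among 5 columns.
Only 4 < 5 pivot columns, so the columns are linearly dependent.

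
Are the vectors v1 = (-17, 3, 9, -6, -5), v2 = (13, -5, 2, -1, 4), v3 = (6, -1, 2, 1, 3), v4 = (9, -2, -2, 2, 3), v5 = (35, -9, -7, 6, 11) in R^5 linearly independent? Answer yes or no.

no

Form the matrix with these vectors as rows and row reduce.
R2 ← R2 + (13/17)·R1: [0, -46/17, 151/17, -95/17, 3/17]
R3 ← R3 + (6/17)·R1: [0, 1/17, 88/17, -19/17, 21/17]
R4 ← R4 + (9/17)·R1: [0, -7/17, 47/17, -20/17, 6/17]
R5 ← R5 + (35/17)·R1: [0, -48/17, 196/17, -108/17, 12/17]
R3 ← R3 + (1/46)·R2: [0, 0, 247/46, -57/46, 57/46]
R4 ← R4 − (7/46)·R2: [0, 0, 65/46, -15/46, 15/46]
R5 ← R5 − (24/23)·R2: [0, 0, 52/23, -12/23, 12/23]
R4 ← R4 − (5/19)·R3: [0, 0, 0, 0, 0]
R5 ← R5 − (8/19)·R3: [0, 0, 0, 0, 0]
3 nonzero rows, so the 5 vectors span a space of dimension 3.
Since 3 < 5, the vectors are linearly dependent.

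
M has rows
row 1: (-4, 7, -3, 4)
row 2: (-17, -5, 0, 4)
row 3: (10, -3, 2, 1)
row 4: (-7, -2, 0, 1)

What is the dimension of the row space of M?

Row reduce to echelon form.
R2 ← R2 − (17/4)·R1: [0, -139/4, 51/4, -13]
R3 ← R3 + (5/2)·R1: [0, 29/2, -11/2, 11]
R4 ← R4 − (7/4)·R1: [0, -57/4, 21/4, -6]
R3 ← R3 + (58/139)·R2: [0, 0, -25/139, 775/139]
R4 ← R4 − (57/139)·R2: [0, 0, 3/139, -93/139]
R4 ← R4 + (3/25)·R3: [0, 0, 0, 0]
Echelon form has 3 nonzero rows, so rank(M) = 3.
The row space has dimension equal to the rank: 3.

3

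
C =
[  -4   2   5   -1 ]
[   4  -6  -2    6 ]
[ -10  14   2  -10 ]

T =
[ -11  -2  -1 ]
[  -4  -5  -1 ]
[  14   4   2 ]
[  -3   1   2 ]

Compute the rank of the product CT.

3

First compute CT:
[[109,  17,  10],
 [-66,  20,  10],
 [112, -52, -20]]
Now row reduce the product.
R2 ← R2 + (66/109)·R1: [0, 3302/109, 1750/109]
R3 ← R3 − (112/109)·R1: [0, -7572/109, -3300/109]
R3 ← R3 + (3786/1651)·R2: [0, 0, 10800/1651]
3 nonzero rows, so rank(CT) = 3.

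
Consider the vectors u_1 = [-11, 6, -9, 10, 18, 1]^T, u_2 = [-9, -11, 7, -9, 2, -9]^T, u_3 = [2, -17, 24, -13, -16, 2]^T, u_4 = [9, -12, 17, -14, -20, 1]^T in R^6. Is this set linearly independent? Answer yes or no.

yes

Form the matrix with these vectors as rows and row reduce.
R2 ← R2 − (9/11)·R1: [0, -175/11, 158/11, -189/11, -140/11, -108/11]
R3 ← R3 + (2/11)·R1: [0, -175/11, 246/11, -123/11, -140/11, 24/11]
R4 ← R4 + (9/11)·R1: [0, -78/11, 106/11, -64/11, -58/11, 20/11]
R3 ← R3 − R2: [0, 0, 8, 6, 0, 12]
R4 ← R4 − (78/175)·R2: [0, 0, 566/175, 46/25, 2/5, 1084/175]
R4 ← R4 − (283/700)·R3: [0, 0, 0, -41/70, 2/5, 47/35]
4 nonzero rows, so the 4 vectors span a space of dimension 4.
Since 4 = 4, the vectors are linearly independent.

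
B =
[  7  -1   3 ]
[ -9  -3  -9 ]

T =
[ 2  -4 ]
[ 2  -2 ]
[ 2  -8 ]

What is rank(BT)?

2

First compute BT:
[[ 18, -50],
 [-42, 114]]
Now row reduce the product.
R2 ← R2 + (7/3)·R1: [0, -8/3]
2 nonzero rows, so rank(BT) = 2.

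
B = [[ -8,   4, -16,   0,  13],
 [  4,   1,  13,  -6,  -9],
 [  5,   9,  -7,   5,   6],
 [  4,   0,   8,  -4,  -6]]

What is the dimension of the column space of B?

4

Row reduce to echelon form.
R2 ← R2 + (1/2)·R1: [0, 3, 5, -6, -5/2]
R3 ← R3 + (5/8)·R1: [0, 23/2, -17, 5, 113/8]
R4 ← R4 + (1/2)·R1: [0, 2, 0, -4, 1/2]
R3 ← R3 − (23/6)·R2: [0, 0, -217/6, 28, 569/24]
R4 ← R4 − (2/3)·R2: [0, 0, -10/3, 0, 13/6]
R4 ← R4 − (20/217)·R3: [0, 0, 0, -80/31, -4/217]
Echelon form has 4 nonzero rows, so rank(B) = 4.
The column space has dimension equal to the rank: 4.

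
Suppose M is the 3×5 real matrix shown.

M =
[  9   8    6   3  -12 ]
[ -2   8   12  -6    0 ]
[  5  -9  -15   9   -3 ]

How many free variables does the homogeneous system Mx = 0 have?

Row reduce to echelon form.
R2 ← R2 + (2/9)·R1: [0, 88/9, 40/3, -16/3, -8/3]
R3 ← R3 − (5/9)·R1: [0, -121/9, -55/3, 22/3, 11/3]
R3 ← R3 + (11/8)·R2: [0, 0, 0, 0, 0]
2 nonzero rows, so rank(M) = 2.
M has 5 columns; by rank–nullity, nullity = 5 − 2 = 3.

3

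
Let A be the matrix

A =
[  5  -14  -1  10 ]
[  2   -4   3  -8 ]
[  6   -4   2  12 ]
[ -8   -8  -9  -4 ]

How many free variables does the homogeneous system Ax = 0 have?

Row reduce to echelon form.
R2 ← R2 − (2/5)·R1: [0, 8/5, 17/5, -12]
R3 ← R3 − (6/5)·R1: [0, 64/5, 16/5, 0]
R4 ← R4 + (8/5)·R1: [0, -152/5, -53/5, 12]
R3 ← R3 − (8)·R2: [0, 0, -24, 96]
R4 ← R4 + (19)·R2: [0, 0, 54, -216]
R4 ← R4 + (9/4)·R3: [0, 0, 0, 0]
3 nonzero rows, so rank(A) = 3.
A has 4 columns; by rank–nullity, nullity = 4 − 3 = 1.

1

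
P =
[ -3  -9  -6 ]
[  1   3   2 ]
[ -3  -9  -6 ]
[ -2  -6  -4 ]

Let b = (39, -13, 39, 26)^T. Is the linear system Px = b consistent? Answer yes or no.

yes

Row reduce the augmented matrix [P | b].
R2 ← R2 + (1/3)·R1: [0, 0, 0, 0]
R3 ← R3 − R1: [0, 0, 0, 0]
R4 ← R4 − (2/3)·R1: [0, 0, 0, 0]
The echelon form has 1 nonzero rows, and every pivot lies in the first 3 columns, so rank(P) = rank([P|b]) = 1.
The system is consistent.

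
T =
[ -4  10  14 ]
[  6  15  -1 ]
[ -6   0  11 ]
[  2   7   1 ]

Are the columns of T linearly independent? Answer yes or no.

no

Row reduce T to echelon form.
R2 ← R2 + (3/2)·R1: [0, 30, 20]
R3 ← R3 − (3/2)·R1: [0, -15, -10]
R4 ← R4 + (1/2)·R1: [0, 12, 8]
R3 ← R3 + (1/2)·R2: [0, 0, 0]
R4 ← R4 − (2/5)·R2: [0, 0, 0]
2 pivots among 3 columns.
Only 2 < 3 pivot columns, so the columns are linearly dependent.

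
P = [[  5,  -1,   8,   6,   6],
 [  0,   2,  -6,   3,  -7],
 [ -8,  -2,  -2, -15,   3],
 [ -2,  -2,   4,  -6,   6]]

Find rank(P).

2

Row reduce to echelon form.
R3 ← R3 + (8/5)·R1: [0, -18/5, 54/5, -27/5, 63/5]
R4 ← R4 + (2/5)·R1: [0, -12/5, 36/5, -18/5, 42/5]
R3 ← R3 + (9/5)·R2: [0, 0, 0, 0, 0]
R4 ← R4 + (6/5)·R2: [0, 0, 0, 0, 0]
Echelon form has 2 nonzero rows, so rank(P) = 2.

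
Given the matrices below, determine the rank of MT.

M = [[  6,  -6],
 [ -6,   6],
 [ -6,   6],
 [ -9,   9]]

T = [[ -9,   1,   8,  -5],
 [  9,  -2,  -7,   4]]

First compute MT:
[[-108,  18,  90, -54],
 [108, -18, -90,  54],
 [108, -18, -90,  54],
 [162, -27, -135,  81]]
Now row reduce the product.
R2 ← R2 + R1: [0, 0, 0, 0]
R3 ← R3 + R1: [0, 0, 0, 0]
R4 ← R4 + (3/2)·R1: [0, 0, 0, 0]
1 nonzero row, so rank(MT) = 1.

1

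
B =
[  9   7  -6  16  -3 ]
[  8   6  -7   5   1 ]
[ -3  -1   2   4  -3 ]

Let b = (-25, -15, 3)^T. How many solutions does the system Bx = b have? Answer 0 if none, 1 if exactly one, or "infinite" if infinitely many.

Row reduce the augmented matrix [B | b].
R2 ← R2 − (8/9)·R1: [0, -2/9, -5/3, -83/9, 11/3, 65/9]
R3 ← R3 + (1/3)·R1: [0, 4/3, 0, 28/3, -4, -16/3]
R3 ← R3 + (6)·R2: [0, 0, -10, -46, 18, 38]
The echelon form has 3 nonzero rows, and every pivot lies in the first 5 columns, so rank(B) = rank([B|b]) = 3.
The system is consistent.
rank = 3 < 5 unknowns, so there are infinitely many solutions.

infinite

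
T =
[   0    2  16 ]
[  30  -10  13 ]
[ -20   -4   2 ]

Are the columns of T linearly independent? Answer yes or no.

yes

Row reduce T to echelon form.
Swap R1 ↔ R2
R3 ← R3 + (2/3)·R1: [0, -32/3, 32/3]
R3 ← R3 + (16/3)·R2: [0, 0, 96]
3 pivots among 3 columns.
Every column is a pivot column, so the columns are linearly independent.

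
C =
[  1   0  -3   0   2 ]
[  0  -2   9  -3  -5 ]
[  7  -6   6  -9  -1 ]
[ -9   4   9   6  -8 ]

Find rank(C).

2

Row reduce to echelon form.
R3 ← R3 − (7)·R1: [0, -6, 27, -9, -15]
R4 ← R4 + (9)·R1: [0, 4, -18, 6, 10]
R3 ← R3 − (3)·R2: [0, 0, 0, 0, 0]
R4 ← R4 + (2)·R2: [0, 0, 0, 0, 0]
Echelon form has 2 nonzero rows, so rank(C) = 2.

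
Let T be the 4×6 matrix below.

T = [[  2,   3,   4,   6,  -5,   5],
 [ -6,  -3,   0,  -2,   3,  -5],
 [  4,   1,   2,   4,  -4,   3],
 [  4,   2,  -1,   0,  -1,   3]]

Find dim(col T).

3

Row reduce to echelon form.
R2 ← R2 + (3)·R1: [0, 6, 12, 16, -12, 10]
R3 ← R3 − (2)·R1: [0, -5, -6, -8, 6, -7]
R4 ← R4 − (2)·R1: [0, -4, -9, -12, 9, -7]
R3 ← R3 + (5/6)·R2: [0, 0, 4, 16/3, -4, 4/3]
R4 ← R4 + (2/3)·R2: [0, 0, -1, -4/3, 1, -1/3]
R4 ← R4 + (1/4)·R3: [0, 0, 0, 0, 0, 0]
Echelon form has 3 nonzero rows, so rank(T) = 3.
The column space has dimension equal to the rank: 3.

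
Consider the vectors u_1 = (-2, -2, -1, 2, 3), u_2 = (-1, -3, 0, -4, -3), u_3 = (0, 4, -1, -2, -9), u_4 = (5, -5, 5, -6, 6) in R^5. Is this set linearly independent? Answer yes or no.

no

Form the matrix with these vectors as rows and row reduce.
R2 ← R2 − (1/2)·R1: [0, -2, 1/2, -5, -9/2]
R4 ← R4 + (5/2)·R1: [0, -10, 5/2, -1, 27/2]
R3 ← R3 + (2)·R2: [0, 0, 0, -12, -18]
R4 ← R4 − (5)·R2: [0, 0, 0, 24, 36]
R4 ← R4 + (2)·R3: [0, 0, 0, 0, 0]
3 nonzero rows, so the 4 vectors span a space of dimension 3.
Since 3 < 4, the vectors are linearly dependent.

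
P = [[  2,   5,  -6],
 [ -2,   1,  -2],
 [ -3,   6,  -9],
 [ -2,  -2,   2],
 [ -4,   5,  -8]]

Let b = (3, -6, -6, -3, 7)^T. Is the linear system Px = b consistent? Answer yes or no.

Row reduce the augmented matrix [P | b].
R2 ← R2 + R1: [0, 6, -8, -3]
R3 ← R3 + (3/2)·R1: [0, 27/2, -18, -3/2]
R4 ← R4 + R1: [0, 3, -4, 0]
R5 ← R5 + (2)·R1: [0, 15, -20, 13]
R3 ← R3 − (9/4)·R2: [0, 0, 0, 21/4]
R4 ← R4 − (1/2)·R2: [0, 0, 0, 3/2]
R5 ← R5 − (5/2)·R2: [0, 0, 0, 41/2]
R4 ← R4 − (2/7)·R3: [0, 0, 0, 0]
R5 ← R5 − (82/21)·R3: [0, 0, 0, 0]
The echelon form has 3 nonzero rows; the last pivot sits in the augmented column, so rank(P) = 2 but rank([P|b]) = 3.
Since the ranks differ, the system is inconsistent.

no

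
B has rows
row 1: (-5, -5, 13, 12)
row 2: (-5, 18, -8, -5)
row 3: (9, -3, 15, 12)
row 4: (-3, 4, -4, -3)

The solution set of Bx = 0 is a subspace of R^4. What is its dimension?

0

Row reduce to echelon form.
R2 ← R2 − R1: [0, 23, -21, -17]
R3 ← R3 + (9/5)·R1: [0, -12, 192/5, 168/5]
R4 ← R4 − (3/5)·R1: [0, 7, -59/5, -51/5]
R3 ← R3 + (12/23)·R2: [0, 0, 3156/115, 2844/115]
R4 ← R4 − (7/23)·R2: [0, 0, -622/115, -578/115]
R4 ← R4 + (311/1578)·R3: [0, 0, 0, -40/263]
4 nonzero rows, so rank(B) = 4.
B has 4 columns; by rank–nullity, nullity = 4 − 4 = 0.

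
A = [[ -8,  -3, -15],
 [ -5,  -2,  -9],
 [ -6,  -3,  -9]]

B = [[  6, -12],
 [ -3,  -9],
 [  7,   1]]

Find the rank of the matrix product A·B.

2

First compute AB:
[[-144, 108],
 [-87,  69],
 [-90,  90]]
Now row reduce the product.
R2 ← R2 − (29/48)·R1: [0, 15/4]
R3 ← R3 − (5/8)·R1: [0, 45/2]
R3 ← R3 − (6)·R2: [0, 0]
2 nonzero rows, so rank(AB) = 2.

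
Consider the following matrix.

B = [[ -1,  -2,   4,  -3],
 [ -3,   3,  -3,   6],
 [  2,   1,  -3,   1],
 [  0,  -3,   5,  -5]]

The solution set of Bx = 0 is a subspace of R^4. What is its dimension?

2

Row reduce to echelon form.
R2 ← R2 − (3)·R1: [0, 9, -15, 15]
R3 ← R3 + (2)·R1: [0, -3, 5, -5]
R3 ← R3 + (1/3)·R2: [0, 0, 0, 0]
R4 ← R4 + (1/3)·R2: [0, 0, 0, 0]
2 nonzero rows, so rank(B) = 2.
B has 4 columns; by rank–nullity, nullity = 4 − 2 = 2.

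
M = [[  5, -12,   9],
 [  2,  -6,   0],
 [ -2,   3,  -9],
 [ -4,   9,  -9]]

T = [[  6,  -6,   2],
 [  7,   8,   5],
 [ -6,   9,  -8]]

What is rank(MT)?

2

First compute MT:
[[-108, -45, -122],
 [-30, -60, -26],
 [ 63, -45,  83],
 [ 93,  15, 109]]
Now row reduce the product.
R2 ← R2 − (5/18)·R1: [0, -95/2, 71/9]
R3 ← R3 + (7/12)·R1: [0, -285/4, 71/6]
R4 ← R4 + (31/36)·R1: [0, -95/4, 71/18]
R3 ← R3 − (3/2)·R2: [0, 0, 0]
R4 ← R4 − (1/2)·R2: [0, 0, 0]
2 nonzero rows, so rank(MT) = 2.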